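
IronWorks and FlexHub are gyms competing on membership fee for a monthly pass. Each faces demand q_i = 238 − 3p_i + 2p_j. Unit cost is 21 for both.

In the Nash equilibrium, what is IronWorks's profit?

8829.1875

IronWorks's profit: π = (p_{IronWorks} − 21)(238 − 3p_{IronWorks} + 2p_{FlexHub}).
∂π/∂p_{IronWorks} = 301 − 6p_{IronWorks} + 2p_{FlexHub} = 0 ⇒ p_{IronWorks} = 301/6 + (1/3)p_{FlexHub}.
Setting p_{IronWorks} = p_{FlexHub} in the reaction function: p_{IronWorks} = 301/6 + (1/3)p_{IronWorks}, so p_{IronWorks} = (301/6) / (2/3) = 75.25.
q_{IronWorks} = 238 − 3·75.25 + 2·75.25 = 162.75.
Profit = (75.25 − 21)·162.75 = 8829.1875.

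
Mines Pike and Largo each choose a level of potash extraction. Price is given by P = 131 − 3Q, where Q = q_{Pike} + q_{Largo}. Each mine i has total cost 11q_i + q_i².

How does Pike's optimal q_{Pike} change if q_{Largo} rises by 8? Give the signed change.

Mine Pike's profit: π = q_{Pike}(131 − 3(q_{Pike} + q_{Largo})) − 11q_{Pike} − q_{Pike}².
∂π/∂q_{Pike} = 120 − 8q_{Pike} − 3q_{Largo} = 0, so q_{Pike} = 15 − 0.375q_{Largo}.
The reaction-function slope is −0.375, so an 8-unit rise in q_{Largo} moves q_{Pike} by −0.375 × 8 = −3. Pike's best response falls — the actions are strategic substitutes.

-3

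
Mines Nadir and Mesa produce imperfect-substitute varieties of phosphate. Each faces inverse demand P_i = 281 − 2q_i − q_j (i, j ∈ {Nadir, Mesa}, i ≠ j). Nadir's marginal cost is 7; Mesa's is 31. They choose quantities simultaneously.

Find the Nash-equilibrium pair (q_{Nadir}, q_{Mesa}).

Mine Nadir's profit: π = q_{Nadir}(281 − 2q_{Nadir} − q_{Mesa}) − 7q_{Nadir}.
∂π/∂q_{Nadir} = 274 − 4q_{Nadir} − q_{Mesa} = 0 ⇒ q_{Nadir} = 68.5 − 0.25q_{Mesa}.
Similarly q_{Mesa} = 62.5 − 0.25q_{Nadir}.
Solving the two reaction functions simultaneously: (1 − (−0.25)(−0.25))q_{Nadir} = 68.5 − 0.25·62.5, so 0.9375q_{Nadir} = 52.875 and q_{Nadir} = 56.4.
Then q_{Mesa} = 62.5 − 0.25·56.4 = 48.4.

56.4, 48.4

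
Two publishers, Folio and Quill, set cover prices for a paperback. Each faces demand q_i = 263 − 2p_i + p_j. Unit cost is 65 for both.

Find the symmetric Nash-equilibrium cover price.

Folio's profit: π = (p_{Folio} − 65)(263 − 2p_{Folio} + p_{Quill}).
∂π/∂p_{Folio} = 393 − 4p_{Folio} + p_{Quill} = 0 ⇒ p_{Folio} = 98.25 + 0.25p_{Quill}.
Setting p_{Folio} = p_{Quill} in the reaction function: p_{Folio} = 98.25 + 0.25p_{Folio}, so p_{Folio} = 98.25 / 0.75 = 131.

131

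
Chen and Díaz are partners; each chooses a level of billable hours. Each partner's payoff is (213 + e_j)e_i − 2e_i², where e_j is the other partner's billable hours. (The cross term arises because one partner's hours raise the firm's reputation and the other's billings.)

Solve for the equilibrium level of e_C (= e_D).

Chen's payoff is (213 + e_D)e_C − 2e_C².
∂π/∂e_C = 213 + e_D − 4e_C = 0, so e_C = 53.25 + 0.25e_D.
The game is symmetric, so in equilibrium e_D = e_C: the reaction function gives 0.75e_C = 53.25, hence e_C = 71.

71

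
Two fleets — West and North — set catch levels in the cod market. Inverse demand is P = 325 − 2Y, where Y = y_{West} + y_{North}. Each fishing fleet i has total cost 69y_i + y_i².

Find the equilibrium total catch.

64

Fishing fleet West's profit: π = y_{West}(325 − 2(y_{West} + y_{North})) − 69y_{West} − y_{West}².
∂π/∂y_{West} = 256 − 6y_{West} − 2y_{North} = 0, so y_{West} = 128/3 − (1/3)y_{North}.
Setting y_{West} = y_{North} in the reaction function: y_{West} = 128/3 − (1/3)y_{West}, so y_{West} = (128/3) / (4/3) = 32.
Total catch: 32 + 32 = 64.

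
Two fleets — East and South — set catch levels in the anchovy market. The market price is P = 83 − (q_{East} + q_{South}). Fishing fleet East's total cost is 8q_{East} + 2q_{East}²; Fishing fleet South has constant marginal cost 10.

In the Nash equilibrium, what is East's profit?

Fishing fleet East's profit: π = q_{East}(83 − (q_{East} + q_{South})) − 8q_{East} − 2q_{East}².
∂π/∂q_{East} = 75 − 6q_{East} − q_{South} = 0, so q_{East} = 12.5 − (1/6)q_{South}.
For South: ∂π/∂q_{South} = 73 − 2q_{South} − q_{East} = 0 ⇒ q_{South} = 36.5 − 0.5q_{East}.
Solving the two reaction functions simultaneously: (1 − (−1/6)(−0.5))q_{East} = 12.5 − (1/6)·36.5, so (11/12)q_{East} = 77/12 and q_{East} = 7.
Then q_{South} = 36.5 − 0.5·7 = 33.
Price P = 83 − 40 = 43.
East's profit: (43 − 8)·7 − 2(7)² = 147.

147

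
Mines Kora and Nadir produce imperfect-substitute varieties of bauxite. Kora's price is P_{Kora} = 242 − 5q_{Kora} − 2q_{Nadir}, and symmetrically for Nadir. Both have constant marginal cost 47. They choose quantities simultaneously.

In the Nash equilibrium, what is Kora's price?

Mine Kora's profit: π = q_{Kora}(242 − 5q_{Kora} − 2q_{Nadir}) − 47q_{Kora}.
∂π/∂q_{Kora} = 195 − 10q_{Kora} − 2q_{Nadir} = 0 ⇒ q_{Kora} = 19.5 − 0.2q_{Nadir}.
The game is symmetric, so in equilibrium q_{Nadir} = q_{Kora}: the reaction function gives 1.2q_{Kora} = 19.5, hence q_{Kora} = 16.25.
P_{Kora} = 242 − 5·16.25 − 2·16.25 = 128.25.

128.25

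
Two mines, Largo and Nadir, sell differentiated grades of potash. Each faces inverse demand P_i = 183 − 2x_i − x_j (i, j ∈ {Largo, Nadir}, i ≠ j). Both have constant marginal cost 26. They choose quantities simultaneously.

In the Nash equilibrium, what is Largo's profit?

Mine Largo's profit: π = x_{Largo}(183 − 2x_{Largo} − x_{Nadir}) − 26x_{Largo}.
∂π/∂x_{Largo} = 157 − 4x_{Largo} − x_{Nadir} = 0 ⇒ x_{Largo} = 39.25 − 0.25x_{Nadir}.
The game is symmetric, so in equilibrium x_{Nadir} = x_{Largo}: the reaction function gives 1.25x_{Largo} = 39.25, hence x_{Largo} = 31.4.
P_{Largo} = 183 − 2·31.4 − 31.4 = 88.8.
Profit = (88.8 − 26)·31.4 = 1971.92.

1971.92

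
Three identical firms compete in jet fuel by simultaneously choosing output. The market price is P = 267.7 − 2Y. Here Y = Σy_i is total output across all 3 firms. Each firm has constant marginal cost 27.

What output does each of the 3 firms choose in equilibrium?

30.0875

A representative firm's profit is π_i = y_i(267.7 − 2Y) − 27y_i, with Y = y_i + Σ_{j≠i} y_j.
First-order condition: 240.7 − 4y_i − 2Σ_{j≠i} y_j = 0.
With identical firms, set every y_j = y: then 240.7 − 4y − 4y = 0, i.e. y = 240.7/8 = 30.0875.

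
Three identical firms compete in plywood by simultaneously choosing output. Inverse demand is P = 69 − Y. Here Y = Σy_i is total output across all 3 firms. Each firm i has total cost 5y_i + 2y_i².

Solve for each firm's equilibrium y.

8

A representative firm's profit is π_i = y_i(69 − Y) − 5y_i − 2y_i², with Y = y_i + Σ_{j≠i} y_j.
First-order condition: 64 − 6y_i − Σ_{j≠i} y_j = 0.
Imposing symmetry (y_j = y for all j) turns Σ_{j≠i} y_j into 2y, so 64 = 8y and y = 8.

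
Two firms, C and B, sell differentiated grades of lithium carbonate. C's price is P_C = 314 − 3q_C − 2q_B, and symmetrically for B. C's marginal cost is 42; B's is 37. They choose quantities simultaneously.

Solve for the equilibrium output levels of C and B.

33.6875, 34.9375

Firm C's profit: π = q_C(314 − 3q_C − 2q_B) − 42q_C.
∂π/∂q_C = 272 − 6q_C − 2q_B = 0 ⇒ q_C = 136/3 − (1/3)q_B.
Similarly q_B = 277/6 − (1/3)q_C.
Plugging q_B into C's best response: q_C = 136/3 − (1/3)(277/6 − (1/3)q_C) ⇒ (8/9)q_C = 539/18, so q_C = 33.6875.
Then q_B = 277/6 − (1/3)·33.6875 = 34.9375.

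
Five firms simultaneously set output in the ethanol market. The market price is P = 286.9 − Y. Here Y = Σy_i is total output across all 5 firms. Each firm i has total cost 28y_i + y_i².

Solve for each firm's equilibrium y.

A representative firm's profit is π_i = y_i(286.9 − Y) − 28y_i − y_i², with Y = y_i + Σ_{j≠i} y_j.
First-order condition: 258.9 − 4y_i − Σ_{j≠i} y_j = 0.
Imposing symmetry (y_j = y for all j) turns Σ_{j≠i} y_j into 4y, so 258.9 = 8y and y = 32.3625.

32.3625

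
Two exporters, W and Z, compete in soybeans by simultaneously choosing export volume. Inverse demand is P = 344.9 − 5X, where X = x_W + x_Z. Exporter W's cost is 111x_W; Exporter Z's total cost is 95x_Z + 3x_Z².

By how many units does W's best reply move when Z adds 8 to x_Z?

-4

Exporter W's profit: π = x_W(344.9 − 5(x_W + x_Z)) − 111x_W.
∂π/∂x_W = 233.9 − 10x_W − 5x_Z = 0, so x_W = 23.39 − 0.5x_Z.
The reaction-function slope is −0.5, so an 8-unit rise in x_Z moves x_W by −0.5 × 8 = −4. W's best response falls — the actions are strategic substitutes.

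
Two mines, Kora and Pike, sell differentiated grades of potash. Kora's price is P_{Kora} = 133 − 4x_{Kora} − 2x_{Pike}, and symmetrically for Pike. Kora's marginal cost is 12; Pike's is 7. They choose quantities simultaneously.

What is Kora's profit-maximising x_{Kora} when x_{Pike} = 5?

Mine Kora's profit: π = x_{Kora}(133 − 4x_{Kora} − 2x_{Pike}) − 12x_{Kora}.
∂π/∂x_{Kora} = 121 − 8x_{Kora} − 2x_{Pike} = 0 ⇒ x_{Kora} = 15.125 − 0.25x_{Pike}.
At x_{Pike} = 5: x_{Kora} = 15.125 − 0.25·5 = 13.875.

13.875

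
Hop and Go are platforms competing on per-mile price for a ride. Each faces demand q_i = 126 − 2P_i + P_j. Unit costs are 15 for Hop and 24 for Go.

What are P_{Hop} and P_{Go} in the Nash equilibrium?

Hop's profit: π = (P_{Hop} − 15)(126 − 2P_{Hop} + P_{Go}).
∂π/∂P_{Hop} = 156 − 4P_{Hop} + P_{Go} = 0 ⇒ P_{Hop} = 39 + 0.25P_{Go}.
Similarly P_{Go} = 43.5 + 0.25P_{Hop}.
Plugging P_{Go} into Hop's best response: P_{Hop} = 39 + 0.25(43.5 + 0.25P_{Hop}) ⇒ 0.9375P_{Hop} = 49.875, so P_{Hop} = 53.2.
Then P_{Go} = 43.5 + 0.25·53.2 = 56.8.

53.2, 56.8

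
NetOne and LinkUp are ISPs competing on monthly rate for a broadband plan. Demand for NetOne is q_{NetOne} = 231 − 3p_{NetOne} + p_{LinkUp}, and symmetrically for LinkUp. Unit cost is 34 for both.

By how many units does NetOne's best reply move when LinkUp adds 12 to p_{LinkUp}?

2

NetOne's profit: π = (p_{NetOne} − 34)(231 − 3p_{NetOne} + p_{LinkUp}).
∂π/∂p_{NetOne} = 333 − 6p_{NetOne} + p_{LinkUp} = 0 ⇒ p_{NetOne} = 55.5 + (1/6)p_{LinkUp}.
The reaction-function slope is 1/6, so a 12-unit rise in p_{LinkUp} moves p_{NetOne} by 1/6 × 12 = 2. NetOne's best response rises — the actions are strategic complements.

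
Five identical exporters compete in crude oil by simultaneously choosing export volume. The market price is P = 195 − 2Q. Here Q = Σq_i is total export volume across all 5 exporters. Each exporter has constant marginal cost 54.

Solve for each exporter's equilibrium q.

11.75

A representative exporter's profit is π_i = q_i(195 − 2Q) − 54q_i, with Q = q_i + Σ_{j≠i} q_j.
First-order condition: 141 − 4q_i − 2Σ_{j≠i} q_j = 0.
Imposing symmetry (q_j = q for all j) turns Σ_{j≠i} q_j into 4q, so 141 = 12q and q = 11.75.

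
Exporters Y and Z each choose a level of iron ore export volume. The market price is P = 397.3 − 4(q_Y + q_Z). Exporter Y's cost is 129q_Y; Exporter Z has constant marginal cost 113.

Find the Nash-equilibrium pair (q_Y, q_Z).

Exporter Y's profit: π = q_Y(397.3 − 4(q_Y + q_Z)) − 129q_Y.
∂π/∂q_Y = 268.3 − 8q_Y − 4q_Z = 0, so q_Y = 33.5375 − 0.5q_Z.
By the same steps for Z: q_Z = 35.5375 − 0.5q_Y.
Plugging q_Z into Y's best response: q_Y = 33.5375 − 0.5(35.5375 − 0.5q_Y) ⇒ 0.75q_Y = 2523/160, so q_Y = 21.025.
Then q_Z = 35.5375 − 0.5·21.025 = 25.025.

21.025, 25.025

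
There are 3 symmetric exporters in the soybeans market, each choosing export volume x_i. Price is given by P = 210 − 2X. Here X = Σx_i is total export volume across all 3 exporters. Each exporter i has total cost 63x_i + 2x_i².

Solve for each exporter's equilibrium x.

12.25

A representative exporter's profit is π_i = x_i(210 − 2X) − 63x_i − 2x_i², with X = x_i + Σ_{j≠i} x_j.
First-order condition: 147 − 8x_i − 2Σ_{j≠i} x_j = 0.
Imposing symmetry (x_j = x for all j) turns Σ_{j≠i} x_j into 2x, so 147 = 12x and x = 12.25.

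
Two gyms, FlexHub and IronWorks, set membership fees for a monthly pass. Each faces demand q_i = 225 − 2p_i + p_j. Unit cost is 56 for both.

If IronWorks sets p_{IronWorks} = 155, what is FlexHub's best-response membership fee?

123

FlexHub's profit: π = (p_{FlexHub} − 56)(225 − 2p_{FlexHub} + p_{IronWorks}).
∂π/∂p_{FlexHub} = 337 − 4p_{FlexHub} + p_{IronWorks} = 0 ⇒ p_{FlexHub} = 84.25 + 0.25p_{IronWorks}.
At p_{IronWorks} = 155: p_{FlexHub} = 84.25 + 0.25·155 = 123.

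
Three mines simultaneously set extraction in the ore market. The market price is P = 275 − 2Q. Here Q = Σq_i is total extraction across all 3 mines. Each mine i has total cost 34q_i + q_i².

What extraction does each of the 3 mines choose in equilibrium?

24.1

A representative mine's profit is π_i = q_i(275 − 2Q) − 34q_i − q_i², with Q = q_i + Σ_{j≠i} q_j.
First-order condition: 241 − 6q_i − 2Σ_{j≠i} q_j = 0.
In a symmetric equilibrium every mine chooses the same q, so Σ_{j≠i} q_j = 2q. The condition becomes 241 − 10q = 0, giving q = 241/10 = 24.1.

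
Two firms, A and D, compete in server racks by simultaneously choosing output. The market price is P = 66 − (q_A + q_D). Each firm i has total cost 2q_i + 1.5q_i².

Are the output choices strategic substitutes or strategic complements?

strategic substitutes

Firm A's profit: π = q_A(66 − (q_A + q_D)) − 2q_A − 1.5q_A².
∂π/∂q_A = 64 − 5q_A − q_D = 0, so q_A = 12.8 − 0.2q_D.
The best-response slope dq_A/dq_D = −0.2 < 0: the reaction function is downward-sloping, so the choices are strategic substitutes.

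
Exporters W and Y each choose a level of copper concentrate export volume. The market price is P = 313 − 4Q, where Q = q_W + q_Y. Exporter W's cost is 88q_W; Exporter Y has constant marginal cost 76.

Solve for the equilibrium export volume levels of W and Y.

17.75, 20.75

Exporter W's profit: π = q_W(313 − 4(q_W + q_Y)) − 88q_W.
∂π/∂q_W = 225 − 8q_W − 4q_Y = 0, so q_W = 28.125 − 0.5q_Y.
By the same steps for Y: q_Y = 29.625 − 0.5q_W.
Substituting the second reaction function into the first: q_W = 28.125 − 0.5(29.625 − 0.5q_W), which gives 0.75q_W = 13.3125 ⇒ q_W = 17.75.
Then q_Y = 29.625 − 0.5·17.75 = 20.75.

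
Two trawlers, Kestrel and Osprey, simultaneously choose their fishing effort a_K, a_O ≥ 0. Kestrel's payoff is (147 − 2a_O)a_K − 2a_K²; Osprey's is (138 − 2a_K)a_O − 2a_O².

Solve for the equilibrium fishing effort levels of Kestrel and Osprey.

26, 21.5

Expanding Kestrel's payoff: 147a_K − 2a_Oa_K − 2a_K².
∂π/∂a_K = 147 − 2a_O − 4a_K = 0, so a_K = 36.75 − 0.5a_O.
Likewise for Osprey: a_O = 34.5 − 0.5a_K.
Solving the two reaction functions simultaneously: (1 − (−0.5)(−0.5))a_K = 36.75 − 0.5·34.5, so 0.75a_K = 19.5 and a_K = 26.
Then a_O = 34.5 − 0.5·26 = 21.5.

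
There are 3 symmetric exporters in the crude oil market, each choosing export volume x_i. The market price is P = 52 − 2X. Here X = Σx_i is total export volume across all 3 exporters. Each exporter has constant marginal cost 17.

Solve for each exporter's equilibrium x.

4.375

A representative exporter's profit is π_i = x_i(52 − 2X) − 17x_i, with X = x_i + Σ_{j≠i} x_j.
First-order condition: 35 − 4x_i − 2Σ_{j≠i} x_j = 0.
In a symmetric equilibrium every exporter chooses the same x, so Σ_{j≠i} x_j = 2x. The condition becomes 35 − 8x = 0, giving x = 35/8 = 4.375.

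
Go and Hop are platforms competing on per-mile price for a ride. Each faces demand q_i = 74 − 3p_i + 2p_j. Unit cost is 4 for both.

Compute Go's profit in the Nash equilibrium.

Go's profit: π = (p_{Go} − 4)(74 − 3p_{Go} + 2p_{Hop}).
∂π/∂p_{Go} = 86 − 6p_{Go} + 2p_{Hop} = 0 ⇒ p_{Go} = 43/3 + (1/3)p_{Hop}.
The game is symmetric, so in equilibrium p_{Hop} = p_{Go}: the reaction function gives (2/3)p_{Go} = 43/3, hence p_{Go} = 21.5.
q_{Go} = 74 − 3·21.5 + 2·21.5 = 52.5.
Profit = (21.5 − 4)·52.5 = 918.75.

918.75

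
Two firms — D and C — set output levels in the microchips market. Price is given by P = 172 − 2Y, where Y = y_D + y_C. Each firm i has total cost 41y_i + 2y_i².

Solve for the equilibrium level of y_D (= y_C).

Firm D's profit: π = y_D(172 − 2(y_D + y_C)) − 41y_D − 2y_D².
∂π/∂y_D = 131 − 8y_D − 2y_C = 0, so y_D = 16.375 − 0.25y_C.
By symmetry y_C = y_D; substituting into the reaction function, 1.25y_D = 16.375 and y_D = 13.1.

13.1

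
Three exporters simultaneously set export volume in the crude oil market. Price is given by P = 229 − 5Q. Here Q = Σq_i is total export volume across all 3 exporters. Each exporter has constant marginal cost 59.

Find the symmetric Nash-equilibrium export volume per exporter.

8.5

A representative exporter's profit is π_i = q_i(229 − 5Q) − 59q_i, with Q = q_i + Σ_{j≠i} q_j.
First-order condition: 170 − 10q_i − 5Σ_{j≠i} q_j = 0.
In a symmetric equilibrium every exporter chooses the same q, so Σ_{j≠i} q_j = 2q. The condition becomes 170 − 20q = 0, giving q = 170/20 = 8.5.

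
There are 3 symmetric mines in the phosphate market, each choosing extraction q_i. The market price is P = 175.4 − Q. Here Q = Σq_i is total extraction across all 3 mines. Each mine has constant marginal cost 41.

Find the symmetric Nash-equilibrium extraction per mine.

A representative mine's profit is π_i = q_i(175.4 − Q) − 41q_i, with Q = q_i + Σ_{j≠i} q_j.
First-order condition: 134.4 − 2q_i − Σ_{j≠i} q_j = 0.
In a symmetric equilibrium every mine chooses the same q, so Σ_{j≠i} q_j = 2q. The condition becomes 134.4 − 4q = 0, giving q = 134.4/4 = 33.6.

33.6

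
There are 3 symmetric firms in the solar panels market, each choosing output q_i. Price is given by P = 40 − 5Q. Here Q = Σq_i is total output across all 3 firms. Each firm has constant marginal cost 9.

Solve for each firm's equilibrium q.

1.55

A representative firm's profit is π_i = q_i(40 − 5Q) − 9q_i, with Q = q_i + Σ_{j≠i} q_j.
First-order condition: 31 − 10q_i − 5Σ_{j≠i} q_j = 0.
With identical firms, set every q_j = q: then 31 − 10q − 10q = 0, i.e. q = 31/20 = 1.55.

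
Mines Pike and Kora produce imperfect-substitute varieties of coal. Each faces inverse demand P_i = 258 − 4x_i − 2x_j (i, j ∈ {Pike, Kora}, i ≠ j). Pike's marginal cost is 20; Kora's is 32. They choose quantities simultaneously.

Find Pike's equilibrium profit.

Mine Pike's profit: π = x_{Pike}(258 − 4x_{Pike} − 2x_{Kora}) − 20x_{Pike}.
∂π/∂x_{Pike} = 238 − 8x_{Pike} − 2x_{Kora} = 0 ⇒ x_{Pike} = 29.75 − 0.25x_{Kora}.
Similarly x_{Kora} = 28.25 − 0.25x_{Pike}.
Substituting the second reaction function into the first: x_{Pike} = 29.75 − 0.25(28.25 − 0.25x_{Pike}), which gives 0.9375x_{Pike} = 22.6875 ⇒ x_{Pike} = 24.2.
Then x_{Kora} = 28.25 − 0.25·24.2 = 22.2.
P_{Pike} = 258 − 4·24.2 − 2·22.2 = 116.8.
Profit = (116.8 − 20)·24.2 = 2342.56.

2342.56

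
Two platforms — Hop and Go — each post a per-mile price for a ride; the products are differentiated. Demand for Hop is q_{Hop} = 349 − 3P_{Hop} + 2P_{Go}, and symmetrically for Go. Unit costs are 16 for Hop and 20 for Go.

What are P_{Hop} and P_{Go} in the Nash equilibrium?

100, 101.5

Hop's profit: π = (P_{Hop} − 16)(349 − 3P_{Hop} + 2P_{Go}).
∂π/∂P_{Hop} = 397 − 6P_{Hop} + 2P_{Go} = 0 ⇒ P_{Hop} = 397/6 + (1/3)P_{Go}.
Similarly P_{Go} = 409/6 + (1/3)P_{Hop}.
Substituting the second reaction function into the first: P_{Hop} = 397/6 + (1/3)(409/6 + (1/3)P_{Hop}), which gives (8/9)P_{Hop} = 800/9 ⇒ P_{Hop} = 100.
Then P_{Go} = 409/6 + (1/3)·100 = 101.5.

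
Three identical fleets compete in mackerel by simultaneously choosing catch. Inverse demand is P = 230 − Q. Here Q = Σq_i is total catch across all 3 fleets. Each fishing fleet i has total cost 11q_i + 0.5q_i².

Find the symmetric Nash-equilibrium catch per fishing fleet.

A representative fishing fleet's profit is π_i = q_i(230 − Q) − 11q_i − 0.5q_i², with Q = q_i + Σ_{j≠i} q_j.
First-order condition: 219 − 3q_i − Σ_{j≠i} q_j = 0.
With identical fishing fleets, set every q_j = q: then 219 − 3q − 2q = 0, i.e. q = 219/5 = 43.8.

43.8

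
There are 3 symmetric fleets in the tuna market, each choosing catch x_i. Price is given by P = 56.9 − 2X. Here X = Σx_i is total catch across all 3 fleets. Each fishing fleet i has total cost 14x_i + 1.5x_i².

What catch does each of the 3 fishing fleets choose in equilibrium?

A representative fishing fleet's profit is π_i = x_i(56.9 − 2X) − 14x_i − 1.5x_i², with X = x_i + Σ_{j≠i} x_j.
First-order condition: 42.9 − 7x_i − 2Σ_{j≠i} x_j = 0.
Imposing symmetry (x_j = x for all j) turns Σ_{j≠i} x_j into 2x, so 42.9 = 11x and x = 3.9.

3.9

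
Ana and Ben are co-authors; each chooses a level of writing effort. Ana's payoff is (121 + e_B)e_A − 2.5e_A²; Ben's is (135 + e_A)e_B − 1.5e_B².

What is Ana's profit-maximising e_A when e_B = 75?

39.2

Expanding Ana's payoff: 121e_A + e_Be_A − 2.5e_A².
∂π/∂e_A = 121 + e_B − 5e_A = 0, so e_A = 24.2 + 0.2e_B.
At e_B = 75: e_A = 24.2 + 0.2·75 = 39.2.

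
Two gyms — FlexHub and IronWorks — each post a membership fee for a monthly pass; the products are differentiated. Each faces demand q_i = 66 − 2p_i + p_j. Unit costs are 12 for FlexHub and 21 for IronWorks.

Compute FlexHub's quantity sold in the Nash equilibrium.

38.4

FlexHub's profit: π = (p_{FlexHub} − 12)(66 − 2p_{FlexHub} + p_{IronWorks}).
∂π/∂p_{FlexHub} = 90 − 4p_{FlexHub} + p_{IronWorks} = 0 ⇒ p_{FlexHub} = 22.5 + 0.25p_{IronWorks}.
Similarly p_{IronWorks} = 27 + 0.25p_{FlexHub}.
Plugging p_{IronWorks} into FlexHub's best response: p_{FlexHub} = 22.5 + 0.25(27 + 0.25p_{FlexHub}) ⇒ 0.9375p_{FlexHub} = 29.25, so p_{FlexHub} = 31.2.
Then p_{IronWorks} = 27 + 0.25·31.2 = 34.8.
q_{FlexHub} = 66 − 2·31.2 + 34.8 = 38.4.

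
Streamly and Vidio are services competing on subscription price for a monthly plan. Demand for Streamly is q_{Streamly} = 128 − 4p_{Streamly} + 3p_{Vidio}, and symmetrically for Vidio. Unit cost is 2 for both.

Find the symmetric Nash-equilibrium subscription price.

Streamly's profit: π = (p_{Streamly} − 2)(128 − 4p_{Streamly} + 3p_{Vidio}).
∂π/∂p_{Streamly} = 136 − 8p_{Streamly} + 3p_{Vidio} = 0 ⇒ p_{Streamly} = 17 + 0.375p_{Vidio}.
The game is symmetric, so in equilibrium p_{Vidio} = p_{Streamly}: the reaction function gives 0.625p_{Streamly} = 17, hence p_{Streamly} = 27.2.

27.2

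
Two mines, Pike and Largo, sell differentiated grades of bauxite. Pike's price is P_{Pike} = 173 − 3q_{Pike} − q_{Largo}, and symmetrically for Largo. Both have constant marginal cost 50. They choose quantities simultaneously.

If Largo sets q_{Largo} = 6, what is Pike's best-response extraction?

Mine Pike's profit: π = q_{Pike}(173 − 3q_{Pike} − q_{Largo}) − 50q_{Pike}.
∂π/∂q_{Pike} = 123 − 6q_{Pike} − q_{Largo} = 0 ⇒ q_{Pike} = 20.5 − (1/6)q_{Largo}.
At q_{Largo} = 6: q_{Pike} = 20.5 − (1/6)·6 = 19.5.

19.5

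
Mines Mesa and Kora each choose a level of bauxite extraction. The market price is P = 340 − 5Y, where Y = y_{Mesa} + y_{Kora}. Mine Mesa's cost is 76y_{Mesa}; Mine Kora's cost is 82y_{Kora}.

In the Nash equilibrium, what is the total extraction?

34.8

Mine Mesa's profit: π = y_{Mesa}(340 − 5(y_{Mesa} + y_{Kora})) − 76y_{Mesa}.
∂π/∂y_{Mesa} = 264 − 10y_{Mesa} − 5y_{Kora} = 0, so y_{Mesa} = 26.4 − 0.5y_{Kora}.
By the same steps for Kora: y_{Kora} = 25.8 − 0.5y_{Mesa}.
Solving the two reaction functions simultaneously: (1 − (−0.5)(−0.5))y_{Mesa} = 26.4 − 0.5·25.8, so 0.75y_{Mesa} = 13.5 and y_{Mesa} = 18.
Then y_{Kora} = 25.8 − 0.5·18 = 16.8.
Total extraction: 18 + 16.8 = 34.8.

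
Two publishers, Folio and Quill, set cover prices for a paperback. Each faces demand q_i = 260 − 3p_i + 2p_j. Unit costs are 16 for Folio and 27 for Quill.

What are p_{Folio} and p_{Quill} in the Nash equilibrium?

79.0625, 83.1875

Folio's profit: π = (p_{Folio} − 16)(260 − 3p_{Folio} + 2p_{Quill}).
∂π/∂p_{Folio} = 308 − 6p_{Folio} + 2p_{Quill} = 0 ⇒ p_{Folio} = 154/3 + (1/3)p_{Quill}.
Similarly p_{Quill} = 341/6 + (1/3)p_{Folio}.
Plugging p_{Quill} into Folio's best response: p_{Folio} = 154/3 + (1/3)(341/6 + (1/3)p_{Folio}) ⇒ (8/9)p_{Folio} = 1265/18, so p_{Folio} = 79.0625.
Then p_{Quill} = 341/6 + (1/3)·79.0625 = 83.1875.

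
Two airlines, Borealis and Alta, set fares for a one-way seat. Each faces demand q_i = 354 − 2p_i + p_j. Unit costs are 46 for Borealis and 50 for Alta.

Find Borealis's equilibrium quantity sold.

Borealis's profit: π = (p_{Borealis} − 46)(354 − 2p_{Borealis} + p_{Alta}).
∂π/∂p_{Borealis} = 446 − 4p_{Borealis} + p_{Alta} = 0 ⇒ p_{Borealis} = 111.5 + 0.25p_{Alta}.
Similarly p_{Alta} = 113.5 + 0.25p_{Borealis}.
Plugging p_{Alta} into Borealis's best response: p_{Borealis} = 111.5 + 0.25(113.5 + 0.25p_{Borealis}) ⇒ 0.9375p_{Borealis} = 139.875, so p_{Borealis} = 149.2.
Then p_{Alta} = 113.5 + 0.25·149.2 = 150.8.
q_{Borealis} = 354 − 2·149.2 + 150.8 = 206.4.

206.4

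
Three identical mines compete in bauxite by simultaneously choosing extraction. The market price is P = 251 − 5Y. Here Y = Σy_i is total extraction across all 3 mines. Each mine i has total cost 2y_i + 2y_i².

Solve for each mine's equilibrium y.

10.375

A representative mine's profit is π_i = y_i(251 − 5Y) − 2y_i − 2y_i², with Y = y_i + Σ_{j≠i} y_j.
First-order condition: 249 − 14y_i − 5Σ_{j≠i} y_j = 0.
In a symmetric equilibrium every mine chooses the same y, so Σ_{j≠i} y_j = 2y. The condition becomes 249 − 24y = 0, giving y = 249/24 = 10.375.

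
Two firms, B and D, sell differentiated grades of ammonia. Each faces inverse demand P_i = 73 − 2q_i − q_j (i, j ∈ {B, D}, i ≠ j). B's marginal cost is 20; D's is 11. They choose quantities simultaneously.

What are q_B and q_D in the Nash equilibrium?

Firm B's profit: π = q_B(73 − 2q_B − q_D) − 20q_B.
∂π/∂q_B = 53 − 4q_B − q_D = 0 ⇒ q_B = 13.25 − 0.25q_D.
Similarly q_D = 15.5 − 0.25q_B.
Plugging q_D into B's best response: q_B = 13.25 − 0.25(15.5 − 0.25q_B) ⇒ 0.9375q_B = 9.375, so q_B = 10.
Then q_D = 15.5 − 0.25·10 = 13.

10, 13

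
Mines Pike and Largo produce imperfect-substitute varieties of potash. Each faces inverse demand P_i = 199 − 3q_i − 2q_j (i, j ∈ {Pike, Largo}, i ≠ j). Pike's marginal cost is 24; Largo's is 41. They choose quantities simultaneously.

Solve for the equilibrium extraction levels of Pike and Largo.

22.9375, 18.6875

Mine Pike's profit: π = q_{Pike}(199 − 3q_{Pike} − 2q_{Largo}) − 24q_{Pike}.
∂π/∂q_{Pike} = 175 − 6q_{Pike} − 2q_{Largo} = 0 ⇒ q_{Pike} = 175/6 − (1/3)q_{Largo}.
Similarly q_{Largo} = 79/3 − (1/3)q_{Pike}.
Substituting the second reaction function into the first: q_{Pike} = 175/6 − (1/3)(79/3 − (1/3)q_{Pike}), which gives (8/9)q_{Pike} = 367/18 ⇒ q_{Pike} = 22.9375.
Then q_{Largo} = 79/3 − (1/3)·22.9375 = 18.6875.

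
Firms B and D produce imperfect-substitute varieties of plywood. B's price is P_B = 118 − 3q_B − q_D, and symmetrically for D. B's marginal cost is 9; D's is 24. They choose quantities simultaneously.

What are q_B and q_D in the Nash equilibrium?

Firm B's profit: π = q_B(118 − 3q_B − q_D) − 9q_B.
∂π/∂q_B = 109 − 6q_B − q_D = 0 ⇒ q_B = 109/6 − (1/6)q_D.
Similarly q_D = 47/3 − (1/6)q_B.
Plugging q_D into B's best response: q_B = 109/6 − (1/6)(47/3 − (1/6)q_B) ⇒ (35/36)q_B = 140/9, so q_B = 16.
Then q_D = 47/3 − (1/6)·16 = 13.

16, 13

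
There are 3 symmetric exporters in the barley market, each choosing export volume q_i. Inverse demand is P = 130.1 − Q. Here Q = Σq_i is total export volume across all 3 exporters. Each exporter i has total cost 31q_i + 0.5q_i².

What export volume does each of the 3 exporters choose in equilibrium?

A representative exporter's profit is π_i = q_i(130.1 − Q) − 31q_i − 0.5q_i², with Q = q_i + Σ_{j≠i} q_j.
First-order condition: 99.1 − 3q_i − Σ_{j≠i} q_j = 0.
With identical exporters, set every q_j = q: then 99.1 − 3q − 2q = 0, i.e. q = 99.1/5 = 19.82.

19.82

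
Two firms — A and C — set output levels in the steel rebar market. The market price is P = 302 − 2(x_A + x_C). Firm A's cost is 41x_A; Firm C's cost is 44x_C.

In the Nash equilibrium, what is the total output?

86.5

Firm A's profit: π = x_A(302 − 2(x_A + x_C)) − 41x_A.
∂π/∂x_A = 261 − 4x_A − 2x_C = 0, so x_A = 65.25 − 0.5x_C.
By the same steps for C: x_C = 64.5 − 0.5x_A.
Substituting the second reaction function into the first: x_A = 65.25 − 0.5(64.5 − 0.5x_A), which gives 0.75x_A = 33 ⇒ x_A = 44.
Then x_C = 64.5 − 0.5·44 = 42.5.
Total output: 44 + 42.5 = 86.5.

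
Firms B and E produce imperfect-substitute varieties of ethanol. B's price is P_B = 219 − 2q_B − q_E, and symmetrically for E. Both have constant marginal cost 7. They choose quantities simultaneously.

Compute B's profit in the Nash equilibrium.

Firm B's profit: π = q_B(219 − 2q_B − q_E) − 7q_B.
∂π/∂q_B = 212 − 4q_B − q_E = 0 ⇒ q_B = 53 − 0.25q_E.
The game is symmetric, so in equilibrium q_E = q_B: the reaction function gives 1.25q_B = 53, hence q_B = 42.4.
P_B = 219 − 2·42.4 − 42.4 = 91.8.
Profit = (91.8 − 7)·42.4 = 3595.52.

3595.52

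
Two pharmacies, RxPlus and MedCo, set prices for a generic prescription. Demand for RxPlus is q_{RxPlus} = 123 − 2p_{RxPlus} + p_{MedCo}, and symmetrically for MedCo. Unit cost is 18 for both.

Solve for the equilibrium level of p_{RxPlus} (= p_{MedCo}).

RxPlus's profit: π = (p_{RxPlus} − 18)(123 − 2p_{RxPlus} + p_{MedCo}).
∂π/∂p_{RxPlus} = 159 − 4p_{RxPlus} + p_{MedCo} = 0 ⇒ p_{RxPlus} = 39.75 + 0.25p_{MedCo}.
Setting p_{RxPlus} = p_{MedCo} in the reaction function: p_{RxPlus} = 39.75 + 0.25p_{RxPlus}, so p_{RxPlus} = 39.75 / 0.75 = 53.

53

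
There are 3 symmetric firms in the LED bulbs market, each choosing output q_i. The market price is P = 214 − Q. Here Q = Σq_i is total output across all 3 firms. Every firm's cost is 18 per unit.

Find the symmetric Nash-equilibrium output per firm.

A representative firm's profit is π_i = q_i(214 − Q) − 18q_i, with Q = q_i + Σ_{j≠i} q_j.
First-order condition: 196 − 2q_i − Σ_{j≠i} q_j = 0.
Imposing symmetry (q_j = q for all j) turns Σ_{j≠i} q_j into 2q, so 196 = 4q and q = 49.

49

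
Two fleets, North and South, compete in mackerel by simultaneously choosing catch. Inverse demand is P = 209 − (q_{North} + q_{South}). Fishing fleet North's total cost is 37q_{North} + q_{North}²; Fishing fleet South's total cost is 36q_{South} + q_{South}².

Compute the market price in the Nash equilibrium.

Fishing fleet North's profit: π = q_{North}(209 − (q_{North} + q_{South})) − 37q_{North} − q_{North}².
∂π/∂q_{North} = 172 − 4q_{North} − q_{South} = 0, so q_{North} = 43 − 0.25q_{South}.
By the same steps for South: q_{South} = 43.25 − 0.25q_{North}.
Substituting the second reaction function into the first: q_{North} = 43 − 0.25(43.25 − 0.25q_{North}), which gives 0.9375q_{North} = 32.1875 ⇒ q_{North} = 103/3.
Then q_{South} = 43.25 − 0.25·(103/3) = 104/3.
Equilibrium price: P = 209 − 69 = 140.

140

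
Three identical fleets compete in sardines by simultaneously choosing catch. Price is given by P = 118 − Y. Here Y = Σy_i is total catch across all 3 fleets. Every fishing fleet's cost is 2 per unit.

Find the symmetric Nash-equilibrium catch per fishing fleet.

29

A representative fishing fleet's profit is π_i = y_i(118 − Y) − 2y_i, with Y = y_i + Σ_{j≠i} y_j.
First-order condition: 116 − 2y_i − Σ_{j≠i} y_j = 0.
Imposing symmetry (y_j = y for all j) turns Σ_{j≠i} y_j into 2y, so 116 = 4y and y = 29.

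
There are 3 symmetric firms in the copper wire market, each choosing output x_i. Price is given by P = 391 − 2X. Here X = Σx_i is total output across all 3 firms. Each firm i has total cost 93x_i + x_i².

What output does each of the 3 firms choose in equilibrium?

29.8

A representative firm's profit is π_i = x_i(391 − 2X) − 93x_i − x_i², with X = x_i + Σ_{j≠i} x_j.
First-order condition: 298 − 6x_i − 2Σ_{j≠i} x_j = 0.
In a symmetric equilibrium every firm chooses the same x, so Σ_{j≠i} x_j = 2x. The condition becomes 298 − 10x = 0, giving x = 298/10 = 29.8.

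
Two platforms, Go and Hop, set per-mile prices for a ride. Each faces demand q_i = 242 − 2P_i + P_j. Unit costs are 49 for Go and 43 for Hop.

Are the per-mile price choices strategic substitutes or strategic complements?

strategic complements

Go's profit: π = (P_{Go} − 49)(242 − 2P_{Go} + P_{Hop}).
∂π/∂P_{Go} = 340 − 4P_{Go} + P_{Hop} = 0 ⇒ P_{Go} = 85 + 0.25P_{Hop}.
The best-response slope dP_{Go}/dP_{Hop} = 0.25 > 0: the reaction function is upward-sloping, so the choices are strategic complements.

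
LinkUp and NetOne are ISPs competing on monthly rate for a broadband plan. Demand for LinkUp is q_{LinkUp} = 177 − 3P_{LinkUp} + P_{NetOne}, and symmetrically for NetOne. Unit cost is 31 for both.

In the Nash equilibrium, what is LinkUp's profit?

1587

LinkUp's profit: π = (P_{LinkUp} − 31)(177 − 3P_{LinkUp} + P_{NetOne}).
∂π/∂P_{LinkUp} = 270 − 6P_{LinkUp} + P_{NetOne} = 0 ⇒ P_{LinkUp} = 45 + (1/6)P_{NetOne}.
Setting P_{LinkUp} = P_{NetOne} in the reaction function: P_{LinkUp} = 45 + (1/6)P_{LinkUp}, so P_{LinkUp} = 45 / (5/6) = 54.
q_{LinkUp} = 177 − 3·54 + 54 = 69.
Profit = (54 − 31)·69 = 1587.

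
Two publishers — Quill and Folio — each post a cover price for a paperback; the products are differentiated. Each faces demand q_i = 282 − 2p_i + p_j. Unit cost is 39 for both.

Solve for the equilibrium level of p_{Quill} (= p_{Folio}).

120

Quill's profit: π = (p_{Quill} − 39)(282 − 2p_{Quill} + p_{Folio}).
∂π/∂p_{Quill} = 360 − 4p_{Quill} + p_{Folio} = 0 ⇒ p_{Quill} = 90 + 0.25p_{Folio}.
The game is symmetric, so in equilibrium p_{Folio} = p_{Quill}: the reaction function gives 0.75p_{Quill} = 90, hence p_{Quill} = 120.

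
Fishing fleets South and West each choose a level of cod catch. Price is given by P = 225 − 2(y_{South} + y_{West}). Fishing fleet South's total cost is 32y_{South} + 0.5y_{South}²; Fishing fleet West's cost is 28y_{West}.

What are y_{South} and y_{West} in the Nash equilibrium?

23.625, 37.4375

Fishing fleet South's profit: π = y_{South}(225 − 2(y_{South} + y_{West})) − 32y_{South} − 0.5y_{South}².
∂π/∂y_{South} = 193 − 5y_{South} − 2y_{West} = 0, so y_{South} = 38.6 − 0.4y_{West}.
For West: ∂π/∂y_{West} = 197 − 4y_{West} − 2y_{South} = 0 ⇒ y_{West} = 49.25 − 0.5y_{South}.
Solving the two reaction functions simultaneously: (1 − (−0.4)(−0.5))y_{South} = 38.6 − 0.4·49.25, so 0.8y_{South} = 18.9 and y_{South} = 23.625.
Then y_{West} = 49.25 − 0.5·23.625 = 37.4375.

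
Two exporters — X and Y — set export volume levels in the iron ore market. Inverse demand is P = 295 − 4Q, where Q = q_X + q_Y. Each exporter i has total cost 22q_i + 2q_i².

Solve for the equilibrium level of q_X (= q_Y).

17.0625

Exporter X's profit: π = q_X(295 − 4(q_X + q_Y)) − 22q_X − 2q_X².
∂π/∂q_X = 273 − 12q_X − 4q_Y = 0, so q_X = 22.75 − (1/3)q_Y.
The game is symmetric, so in equilibrium q_Y = q_X: the reaction function gives (4/3)q_X = 22.75, hence q_X = 17.0625.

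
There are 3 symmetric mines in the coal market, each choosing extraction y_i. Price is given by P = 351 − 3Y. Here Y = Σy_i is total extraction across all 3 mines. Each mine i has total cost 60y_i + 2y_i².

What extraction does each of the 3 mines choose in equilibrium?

A representative mine's profit is π_i = y_i(351 − 3Y) − 60y_i − 2y_i², with Y = y_i + Σ_{j≠i} y_j.
First-order condition: 291 − 10y_i − 3Σ_{j≠i} y_j = 0.
In a symmetric equilibrium every mine chooses the same y, so Σ_{j≠i} y_j = 2y. The condition becomes 291 − 16y = 0, giving y = 291/16 = 18.1875.

18.1875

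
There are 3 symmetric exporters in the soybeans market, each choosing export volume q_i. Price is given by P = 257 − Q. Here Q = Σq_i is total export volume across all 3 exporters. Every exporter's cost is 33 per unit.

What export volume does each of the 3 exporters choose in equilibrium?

A representative exporter's profit is π_i = q_i(257 − Q) − 33q_i, with Q = q_i + Σ_{j≠i} q_j.
First-order condition: 224 − 2q_i − Σ_{j≠i} q_j = 0.
Imposing symmetry (q_j = q for all j) turns Σ_{j≠i} q_j into 2q, so 224 = 4q and q = 56.

56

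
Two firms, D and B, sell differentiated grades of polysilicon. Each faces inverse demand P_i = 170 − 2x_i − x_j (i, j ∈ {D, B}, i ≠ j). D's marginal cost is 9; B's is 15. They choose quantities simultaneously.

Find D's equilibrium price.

74.2

Firm D's profit: π = x_D(170 − 2x_D − x_B) − 9x_D.
∂π/∂x_D = 161 − 4x_D − x_B = 0 ⇒ x_D = 40.25 − 0.25x_B.
Similarly x_B = 38.75 − 0.25x_D.
Plugging x_B into D's best response: x_D = 40.25 − 0.25(38.75 − 0.25x_D) ⇒ 0.9375x_D = 30.5625, so x_D = 32.6.
Then x_B = 38.75 − 0.25·32.6 = 30.6.
P_D = 170 − 2·32.6 − 30.6 = 74.2.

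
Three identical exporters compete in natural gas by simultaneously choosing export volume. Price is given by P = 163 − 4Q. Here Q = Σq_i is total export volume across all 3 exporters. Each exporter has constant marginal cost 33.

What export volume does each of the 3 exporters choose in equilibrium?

8.125

A representative exporter's profit is π_i = q_i(163 − 4Q) − 33q_i, with Q = q_i + Σ_{j≠i} q_j.
First-order condition: 130 − 8q_i − 4Σ_{j≠i} q_j = 0.
Imposing symmetry (q_j = q for all j) turns Σ_{j≠i} q_j into 2q, so 130 = 16q and q = 8.125.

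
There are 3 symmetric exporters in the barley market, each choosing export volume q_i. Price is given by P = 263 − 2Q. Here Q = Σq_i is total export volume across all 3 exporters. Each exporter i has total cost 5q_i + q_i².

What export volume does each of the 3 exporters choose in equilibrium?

A representative exporter's profit is π_i = q_i(263 − 2Q) − 5q_i − q_i², with Q = q_i + Σ_{j≠i} q_j.
First-order condition: 258 − 6q_i − 2Σ_{j≠i} q_j = 0.
Imposing symmetry (q_j = q for all j) turns Σ_{j≠i} q_j into 2q, so 258 = 10q and q = 25.8.

25.8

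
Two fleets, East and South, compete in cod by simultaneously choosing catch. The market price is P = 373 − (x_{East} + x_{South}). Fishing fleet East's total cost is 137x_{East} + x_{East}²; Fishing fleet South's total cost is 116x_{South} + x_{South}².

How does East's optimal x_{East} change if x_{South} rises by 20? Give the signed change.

-5

Fishing fleet East's profit: π = x_{East}(373 − (x_{East} + x_{South})) − 137x_{East} − x_{East}².
∂π/∂x_{East} = 236 − 4x_{East} − x_{South} = 0, so x_{East} = 59 − 0.25x_{South}.
The reaction-function slope is −0.25, so a 20-unit rise in x_{South} moves x_{East} by −0.25 × 20 = −5. East's best response falls — the actions are strategic substitutes.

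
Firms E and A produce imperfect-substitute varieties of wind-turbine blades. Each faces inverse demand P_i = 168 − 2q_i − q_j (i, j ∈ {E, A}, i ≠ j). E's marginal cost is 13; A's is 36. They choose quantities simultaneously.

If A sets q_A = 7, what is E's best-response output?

Firm E's profit: π = q_E(168 − 2q_E − q_A) − 13q_E.
∂π/∂q_E = 155 − 4q_E − q_A = 0 ⇒ q_E = 38.75 − 0.25q_A.
At q_A = 7: q_E = 38.75 − 0.25·7 = 37.

37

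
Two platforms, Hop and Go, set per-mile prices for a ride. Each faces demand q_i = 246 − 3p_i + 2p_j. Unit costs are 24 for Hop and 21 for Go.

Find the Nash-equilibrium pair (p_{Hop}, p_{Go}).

78.9375, 77.8125

Hop's profit: π = (p_{Hop} − 24)(246 − 3p_{Hop} + 2p_{Go}).
∂π/∂p_{Hop} = 318 − 6p_{Hop} + 2p_{Go} = 0 ⇒ p_{Hop} = 53 + (1/3)p_{Go}.
Similarly p_{Go} = 51.5 + (1/3)p_{Hop}.
Plugging p_{Go} into Hop's best response: p_{Hop} = 53 + (1/3)(51.5 + (1/3)p_{Hop}) ⇒ (8/9)p_{Hop} = 421/6, so p_{Hop} = 78.9375.
Then p_{Go} = 51.5 + (1/3)·78.9375 = 77.8125.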